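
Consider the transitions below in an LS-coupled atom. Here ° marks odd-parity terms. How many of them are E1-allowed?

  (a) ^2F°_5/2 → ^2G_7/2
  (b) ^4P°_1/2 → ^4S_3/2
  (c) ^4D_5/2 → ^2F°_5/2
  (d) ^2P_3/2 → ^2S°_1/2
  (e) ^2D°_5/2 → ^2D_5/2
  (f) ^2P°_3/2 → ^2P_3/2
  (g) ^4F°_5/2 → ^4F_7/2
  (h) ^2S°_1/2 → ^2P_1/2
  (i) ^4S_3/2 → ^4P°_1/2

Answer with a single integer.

8

(a) allowed
(b) allowed
(c) forbidden (ΔS fails)
(d) allowed
(e) allowed
(f) allowed
(g) allowed
(h) allowed
(i) allowed
Total allowed: 8 of 9.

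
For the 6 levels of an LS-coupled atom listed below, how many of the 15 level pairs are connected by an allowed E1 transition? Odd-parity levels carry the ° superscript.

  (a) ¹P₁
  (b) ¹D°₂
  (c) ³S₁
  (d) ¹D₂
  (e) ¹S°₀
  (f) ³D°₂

3

(a)–(b): allowed.
(a)–(c): forbidden (parity, ΔS).
(a)–(d): forbidden (parity).
(a)–(e): allowed.
(a)–(f): forbidden (ΔS).
(b)–(c): forbidden (ΔS, ΔL).
(b)–(d): allowed.
(b)–(e): forbidden (parity, ΔL, ΔJ).
(b)–(f): forbidden (parity, ΔS).
(c)–(d): forbidden (parity, ΔS, ΔL).
(c)–(e): forbidden (ΔS, ΔL).
(c)–(f): forbidden (ΔL).
(d)–(e): forbidden (ΔL, ΔJ).
(d)–(f): forbidden (ΔS).
(e)–(f): forbidden (parity, ΔS, ΔL, ΔJ).
Allowed pairs: 3 of 15.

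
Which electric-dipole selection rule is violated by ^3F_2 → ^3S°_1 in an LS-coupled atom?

Parity must change: even → odd — ok.
ΔL = 0, ±1 (not L=0↔0): L: 3 → 0, ΔL = -3 — fails.
ΔJ = 0, ±1 (not J=0↔0): J: 2 → 1, ΔJ = -1 — ok.
ΔS = 0: S: 1 → 1 — ok.

the ΔL = 0, ±1 rule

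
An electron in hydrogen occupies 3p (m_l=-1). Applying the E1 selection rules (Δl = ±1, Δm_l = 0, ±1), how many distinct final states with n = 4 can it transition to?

4

E1 requires Δl = ±1, so l_f ∈ {0, 2}; with 0 ≤ l_f ≤ n_f−1 = 3, the allowed l_f values are {0, 2}.
For l_f = 0: m_f ∈ {m_i−1, m_i, m_i+1} ∩ [−0, 0] = {0} → 1 state.
For l_f = 2: m_f ∈ {m_i−1, m_i, m_i+1} ∩ [−2, 2] = {-2, -1, 0} → 3 states.
Total: 4.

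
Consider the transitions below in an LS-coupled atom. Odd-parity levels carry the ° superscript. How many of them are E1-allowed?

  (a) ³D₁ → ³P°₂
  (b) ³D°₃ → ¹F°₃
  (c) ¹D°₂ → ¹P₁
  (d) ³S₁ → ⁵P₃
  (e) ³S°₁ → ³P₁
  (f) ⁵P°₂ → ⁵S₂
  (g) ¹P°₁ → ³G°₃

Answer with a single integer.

(a) allowed
(b) forbidden (parity, ΔS fail)
(c) allowed
(d) forbidden (parity, ΔS, ΔJ fail)
(e) allowed
(f) allowed
(g) forbidden (parity, ΔS, ΔL, ΔJ fail)
Total allowed: 4 of 7.

4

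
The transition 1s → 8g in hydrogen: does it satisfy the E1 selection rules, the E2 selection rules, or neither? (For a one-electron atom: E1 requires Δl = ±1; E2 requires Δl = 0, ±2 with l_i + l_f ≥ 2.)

neither

Δl = 4 − 0 = +4; l_i + l_f = 4.
E1 (Δl = ±1): not satisfied.
E2 (Δl = 0,±2, l_i+l_f ≥ 2): not satisfied.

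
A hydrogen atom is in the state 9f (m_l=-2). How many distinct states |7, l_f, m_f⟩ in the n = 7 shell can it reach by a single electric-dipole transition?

5

E1 requires Δl = ±1, so l_f ∈ {2, 4}; with 0 ≤ l_f ≤ n_f−1 = 6, the allowed l_f values are {2, 4}.
For l_f = 2: m_f ∈ {m_i−1, m_i, m_i+1} ∩ [−2, 2] = {-2, -1} → 2 states.
For l_f = 4: m_f ∈ {m_i−1, m_i, m_i+1} ∩ [−4, 4] = {-3, -2, -1} → 3 states.
Total: 5.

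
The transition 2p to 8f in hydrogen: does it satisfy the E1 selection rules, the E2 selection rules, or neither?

E2

Δl = 3 − 1 = +2; l_i + l_f = 4.
E1 (Δl = ±1): not satisfied.
E2 (Δl = 0,±2, l_i+l_f ≥ 2): satisfied.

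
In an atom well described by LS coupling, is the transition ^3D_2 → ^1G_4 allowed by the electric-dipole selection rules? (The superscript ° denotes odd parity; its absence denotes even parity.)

Reading off the term symbols: S 1→0, L 2→4, J 2→4, parity even→even.
Parity must change: even → even — fails.
ΔS = 0: S: 1 → 0 — fails.
ΔL = 0, ±1 (not L=0↔0): L: 2 → 4, ΔL = +2 — fails.
ΔJ = 0, ±1 (not J=0↔0): J: 2 → 4, ΔJ = +2 — fails.
Rule(s) violated: parity, ΔS, ΔL, ΔJ.

forbidden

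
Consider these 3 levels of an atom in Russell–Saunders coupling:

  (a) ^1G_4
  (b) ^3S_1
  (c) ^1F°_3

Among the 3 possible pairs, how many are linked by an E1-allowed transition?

1

(a)–(b): forbidden (parity, ΔS, ΔL, ΔJ).
(a)–(c): allowed.
(b)–(c): forbidden (ΔS, ΔL, ΔJ).
Allowed pairs: 1 of 3.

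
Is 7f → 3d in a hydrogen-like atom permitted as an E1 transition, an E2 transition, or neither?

E1

Δl = 2 − 3 = -1; l_i + l_f = 5.
E1 (Δl = ±1): satisfied.
E2 (Δl = 0,±2, l_i+l_f ≥ 2): not satisfied.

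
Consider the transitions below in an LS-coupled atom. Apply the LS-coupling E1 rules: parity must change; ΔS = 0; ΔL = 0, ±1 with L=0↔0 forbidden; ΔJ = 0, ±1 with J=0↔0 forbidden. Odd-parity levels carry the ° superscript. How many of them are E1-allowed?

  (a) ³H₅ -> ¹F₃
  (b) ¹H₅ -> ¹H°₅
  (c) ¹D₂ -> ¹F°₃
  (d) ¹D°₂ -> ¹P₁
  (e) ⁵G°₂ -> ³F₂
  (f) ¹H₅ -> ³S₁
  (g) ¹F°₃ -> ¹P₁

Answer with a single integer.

(a) forbidden (parity, ΔS, ΔL, ΔJ fail)
(b) allowed
(c) allowed
(d) allowed
(e) forbidden (ΔS fails)
(f) forbidden (parity, ΔS, ΔL, ΔJ fail)
(g) forbidden (ΔL, ΔJ fail)
Total allowed: 3 of 7.

3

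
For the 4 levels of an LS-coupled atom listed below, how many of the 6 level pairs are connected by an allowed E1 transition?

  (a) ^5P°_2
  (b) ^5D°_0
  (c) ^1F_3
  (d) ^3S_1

0

(a)–(b): forbidden (parity, ΔJ).
(a)–(c): forbidden (ΔS, ΔL).
(a)–(d): forbidden (ΔS).
(b)–(c): forbidden (ΔS, ΔJ).
(b)–(d): forbidden (ΔS, ΔL).
(c)–(d): forbidden (parity, ΔS, ΔL, ΔJ).
Allowed pairs: 0 of 6.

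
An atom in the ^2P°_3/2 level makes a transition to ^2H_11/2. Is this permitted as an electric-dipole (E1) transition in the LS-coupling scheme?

Parity must change: odd → even — satisfied.
ΔS = 0: S: 1/2 → 1/2 — satisfied.
ΔL = 0, ±1 (not L=0↔0): L: 1 → 5, ΔL = +4 — violated.
ΔJ = 0, ±1 (not J=0↔0): J: 3/2 → 11/2, ΔJ = +4 — violated.
Rule(s) violated: ΔL, ΔJ.

forbidden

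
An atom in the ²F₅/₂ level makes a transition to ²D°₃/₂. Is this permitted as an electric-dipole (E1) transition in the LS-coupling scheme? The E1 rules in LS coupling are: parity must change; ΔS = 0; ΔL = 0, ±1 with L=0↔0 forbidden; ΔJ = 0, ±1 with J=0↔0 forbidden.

allowed

Reading off the term symbols: S 1/2→1/2, L 3→2, J 5/2→3/2, parity even→odd.
ΔS = 0: S: 1/2 → 1/2 — ok.
ΔJ = 0, ±1 (not J=0↔0): J: 5/2 → 3/2, ΔJ = -1 — ok.
Parity must change: even → odd — ok.
ΔL = 0, ±1 (not L=0↔0): L: 3 → 2, ΔL = -1 — ok.
All four E1 rules are satisfied.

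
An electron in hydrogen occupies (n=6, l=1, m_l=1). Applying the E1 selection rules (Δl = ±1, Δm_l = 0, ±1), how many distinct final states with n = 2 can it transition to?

E1 requires Δl = ±1, so l_f ∈ {0, 2}; with 0 ≤ l_f ≤ n_f−1 = 1, the allowed l_f values are {0}.
For l_f = 0: m_f ∈ {m_i−1, m_i, m_i+1} ∩ [−0, 0] = {0} → 1 state.
Total: 1.

1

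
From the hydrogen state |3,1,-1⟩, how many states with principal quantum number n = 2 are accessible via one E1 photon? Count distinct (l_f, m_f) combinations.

E1 requires Δl = ±1, so l_f ∈ {0, 2}; with 0 ≤ l_f ≤ n_f−1 = 1, the allowed l_f values are {0}.
For l_f = 0: m_f ∈ {m_i−1, m_i, m_i+1} ∩ [−0, 0] = {0} → 1 state.
Total: 1.

1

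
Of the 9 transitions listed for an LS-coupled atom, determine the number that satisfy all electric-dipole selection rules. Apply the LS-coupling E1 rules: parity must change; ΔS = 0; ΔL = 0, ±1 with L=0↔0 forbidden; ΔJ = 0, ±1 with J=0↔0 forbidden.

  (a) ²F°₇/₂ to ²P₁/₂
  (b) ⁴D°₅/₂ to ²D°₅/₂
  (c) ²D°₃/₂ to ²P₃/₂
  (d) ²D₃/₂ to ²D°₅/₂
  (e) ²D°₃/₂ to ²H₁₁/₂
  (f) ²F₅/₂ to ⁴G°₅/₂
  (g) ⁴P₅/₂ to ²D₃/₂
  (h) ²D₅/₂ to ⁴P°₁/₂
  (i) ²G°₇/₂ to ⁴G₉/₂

(a) forbidden (ΔL, ΔJ fail)
(b) forbidden (parity, ΔS fail)
(c) allowed
(d) allowed
(e) forbidden (ΔL, ΔJ fail)
(f) forbidden (ΔS fails)
(g) forbidden (parity, ΔS fail)
(h) forbidden (ΔS, ΔJ fail)
(i) forbidden (ΔS fails)
Total allowed: 2 of 9.

2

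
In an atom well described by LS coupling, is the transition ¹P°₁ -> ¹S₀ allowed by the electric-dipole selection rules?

allowed

Initial level: S=0, L=1, J=1, parity odd. Final level: S=0, L=0, J=0, parity even.
ΔS = 0: S: 0 → 0 — passes.
Parity must change: odd → even — passes.
ΔJ = 0, ±1 (not J=0↔0): J: 1 → 0, ΔJ = -1 — passes.
ΔL = 0, ±1 (not L=0↔0): L: 1 → 0, ΔL = -1 — passes.
All four E1 rules are satisfied.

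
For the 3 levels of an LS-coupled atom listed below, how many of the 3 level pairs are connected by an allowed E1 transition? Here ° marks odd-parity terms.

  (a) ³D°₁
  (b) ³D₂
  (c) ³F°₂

2

(a)–(b): allowed.
(a)–(c): forbidden (parity).
(b)–(c): allowed.
Allowed pairs: 2 of 3.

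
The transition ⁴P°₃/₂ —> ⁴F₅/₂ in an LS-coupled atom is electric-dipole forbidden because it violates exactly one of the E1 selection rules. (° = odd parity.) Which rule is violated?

the ΔL = 0, ±1 rule

Reading off the term symbols: S 3/2→3/2, L 1→3, J 3/2→5/2, parity odd→even.
ΔS = 0: S: 3/2 → 3/2 — ok.
Parity must change: odd → even — ok.
ΔL = 0, ±1 (not L=0↔0): L: 1 → 3, ΔL = +2 — fails.
ΔJ = 0, ±1 (not J=0↔0): J: 3/2 → 5/2, ΔJ = +1 — ok.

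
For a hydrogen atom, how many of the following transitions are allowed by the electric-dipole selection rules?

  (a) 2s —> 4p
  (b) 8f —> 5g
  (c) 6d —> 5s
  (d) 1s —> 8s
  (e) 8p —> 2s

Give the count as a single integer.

3

(a) allowed
(b) allowed
(c) forbidden — Δl = -2 (E1 requires Δl = ±1)
(d) forbidden — Δl = +0 (E1 requires Δl = ±1)
(e) allowed
Total allowed: 3 of 5.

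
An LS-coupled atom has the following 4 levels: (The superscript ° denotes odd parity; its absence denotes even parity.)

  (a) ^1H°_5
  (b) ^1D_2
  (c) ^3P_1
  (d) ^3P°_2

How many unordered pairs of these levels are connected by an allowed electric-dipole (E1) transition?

(a)–(b): forbidden (ΔL, ΔJ).
(a)–(c): forbidden (ΔS, ΔL, ΔJ).
(a)–(d): forbidden (parity, ΔS, ΔL, ΔJ).
(b)–(c): forbidden (parity, ΔS).
(b)–(d): forbidden (ΔS).
(c)–(d): allowed.
Allowed pairs: 1 of 6.

1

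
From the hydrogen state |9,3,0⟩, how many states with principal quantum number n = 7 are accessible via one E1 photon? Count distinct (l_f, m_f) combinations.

6

E1 requires Δl = ±1, so l_f ∈ {2, 4}; with 0 ≤ l_f ≤ n_f−1 = 6, the allowed l_f values are {2, 4}.
For l_f = 2: m_f ∈ {m_i−1, m_i, m_i+1} ∩ [−2, 2] = {-1, 0, 1} → 3 states.
For l_f = 4: m_f ∈ {m_i−1, m_i, m_i+1} ∩ [−4, 4] = {-1, 0, 1} → 3 states.
Total: 6.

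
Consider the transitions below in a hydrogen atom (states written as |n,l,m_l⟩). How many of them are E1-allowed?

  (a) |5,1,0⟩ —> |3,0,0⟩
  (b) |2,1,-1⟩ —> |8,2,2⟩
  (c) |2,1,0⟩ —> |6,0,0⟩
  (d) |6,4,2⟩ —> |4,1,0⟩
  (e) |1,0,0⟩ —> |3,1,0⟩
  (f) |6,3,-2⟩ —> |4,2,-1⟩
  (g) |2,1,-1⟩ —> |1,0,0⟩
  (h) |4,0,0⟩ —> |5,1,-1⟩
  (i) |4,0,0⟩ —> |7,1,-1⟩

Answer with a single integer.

(a) allowed
(b) forbidden — Δm_l = +3 (E1 requires Δm_l = 0, ±1)
(c) allowed
(d) forbidden — Δl = -3 (E1 requires Δl = ±1); Δm_l = -2 (E1 requires Δm_l = 0, ±1)
(e) allowed
(f) allowed
(g) allowed
(h) allowed
(i) allowed
Total allowed: 7 of 9.

7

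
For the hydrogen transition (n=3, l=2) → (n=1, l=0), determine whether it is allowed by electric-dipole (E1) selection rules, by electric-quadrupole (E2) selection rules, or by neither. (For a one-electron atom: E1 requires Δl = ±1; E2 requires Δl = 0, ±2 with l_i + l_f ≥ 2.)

E2

Δl = 0 − 2 = -2; l_i + l_f = 2.
E1 (Δl = ±1): not satisfied.
E2 (Δl = 0,±2, l_i+l_f ≥ 2): satisfied.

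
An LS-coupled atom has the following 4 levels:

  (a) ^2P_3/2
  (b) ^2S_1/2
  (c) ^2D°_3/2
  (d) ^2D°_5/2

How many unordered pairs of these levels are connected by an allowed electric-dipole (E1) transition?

(a)–(b): forbidden (parity).
(a)–(c): allowed.
(a)–(d): allowed.
(b)–(c): forbidden (ΔL).
(b)–(d): forbidden (ΔL, ΔJ).
(c)–(d): forbidden (parity).
Allowed pairs: 2 of 6.

2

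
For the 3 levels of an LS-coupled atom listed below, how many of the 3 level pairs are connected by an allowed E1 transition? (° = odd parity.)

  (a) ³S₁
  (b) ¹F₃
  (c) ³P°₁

1

(a)–(b): forbidden (parity, ΔS, ΔL, ΔJ).
(a)–(c): allowed.
(b)–(c): forbidden (ΔS, ΔL, ΔJ).
Allowed pairs: 1 of 3.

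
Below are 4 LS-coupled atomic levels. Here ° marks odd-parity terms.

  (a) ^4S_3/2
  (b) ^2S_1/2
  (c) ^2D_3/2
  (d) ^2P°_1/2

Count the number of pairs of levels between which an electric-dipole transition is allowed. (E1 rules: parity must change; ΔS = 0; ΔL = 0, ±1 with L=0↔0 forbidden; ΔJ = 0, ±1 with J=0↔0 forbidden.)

(a)–(b): forbidden (parity, ΔS, ΔL).
(a)–(c): forbidden (parity, ΔS, ΔL).
(a)–(d): forbidden (ΔS).
(b)–(c): forbidden (parity, ΔL).
(b)–(d): allowed.
(c)–(d): allowed.
Allowed pairs: 2 of 6.

2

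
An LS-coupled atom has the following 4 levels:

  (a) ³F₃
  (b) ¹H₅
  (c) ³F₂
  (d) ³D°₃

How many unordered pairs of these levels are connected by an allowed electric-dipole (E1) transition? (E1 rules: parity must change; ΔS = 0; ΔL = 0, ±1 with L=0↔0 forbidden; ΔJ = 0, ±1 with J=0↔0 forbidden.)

(a)–(b): forbidden (parity, ΔS, ΔL, ΔJ).
(a)–(c): forbidden (parity).
(a)–(d): allowed.
(b)–(c): forbidden (parity, ΔS, ΔL, ΔJ).
(b)–(d): forbidden (ΔS, ΔL, ΔJ).
(c)–(d): allowed.
Allowed pairs: 2 of 6.

2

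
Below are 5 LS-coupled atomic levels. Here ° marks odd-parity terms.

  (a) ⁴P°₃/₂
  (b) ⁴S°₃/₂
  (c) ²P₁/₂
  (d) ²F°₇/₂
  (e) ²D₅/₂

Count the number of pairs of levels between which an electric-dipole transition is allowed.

1

(a)–(b): forbidden (parity).
(a)–(c): forbidden (ΔS).
(a)–(d): forbidden (parity, ΔS, ΔL, ΔJ).
(a)–(e): forbidden (ΔS).
(b)–(c): forbidden (ΔS).
(b)–(d): forbidden (parity, ΔS, ΔL, ΔJ).
(b)–(e): forbidden (ΔS, ΔL).
(c)–(d): forbidden (ΔL, ΔJ).
(c)–(e): forbidden (parity, ΔJ).
(d)–(e): allowed.
Allowed pairs: 1 of 10.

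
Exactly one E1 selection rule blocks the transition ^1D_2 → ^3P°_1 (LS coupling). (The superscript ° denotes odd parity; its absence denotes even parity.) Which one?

the ΔS = 0 rule

ΔJ = 0, ±1 (not J=0↔0): J: 2 → 1, ΔJ = -1 — satisfied.
ΔL = 0, ±1 (not L=0↔0): L: 2 → 1, ΔL = -1 — satisfied.
ΔS = 0: S: 0 → 1 — violated.
Parity must change: even → odd — satisfied.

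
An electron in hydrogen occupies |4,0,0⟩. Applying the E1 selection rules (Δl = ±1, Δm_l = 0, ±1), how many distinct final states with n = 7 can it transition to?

3

E1 requires Δl = ±1, so l_f ∈ {-1, 1}; with 0 ≤ l_f ≤ n_f−1 = 6, the allowed l_f values are {1}.
For l_f = 1: m_f ∈ {m_i−1, m_i, m_i+1} ∩ [−1, 1] = {-1, 0, 1} → 3 states.
Total: 3.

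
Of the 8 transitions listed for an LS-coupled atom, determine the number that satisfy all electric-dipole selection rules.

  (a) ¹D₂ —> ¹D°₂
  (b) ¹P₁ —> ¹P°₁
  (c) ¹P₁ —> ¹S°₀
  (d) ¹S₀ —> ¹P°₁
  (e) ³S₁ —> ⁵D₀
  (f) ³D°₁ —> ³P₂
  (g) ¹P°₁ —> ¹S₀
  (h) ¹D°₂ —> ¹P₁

7

(a) allowed
(b) allowed
(c) allowed
(d) allowed
(e) forbidden (parity, ΔS, ΔL fail)
(f) allowed
(g) allowed
(h) allowed
Total allowed: 7 of 8.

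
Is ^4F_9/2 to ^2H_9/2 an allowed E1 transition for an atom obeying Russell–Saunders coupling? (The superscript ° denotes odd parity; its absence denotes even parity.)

Initial level: S=3/2, L=3, J=9/2, parity even. Final level: S=1/2, L=5, J=9/2, parity even.
Parity must change: even → even — violated.
ΔS = 0: S: 3/2 → 1/2 — violated.
ΔL = 0, ±1 (not L=0↔0): L: 3 → 5, ΔL = +2 — violated.
ΔJ = 0, ±1 (not J=0↔0): J: 9/2 → 9/2, ΔJ = +0 — satisfied.
Rule(s) violated: parity, ΔS, ΔL.

forbidden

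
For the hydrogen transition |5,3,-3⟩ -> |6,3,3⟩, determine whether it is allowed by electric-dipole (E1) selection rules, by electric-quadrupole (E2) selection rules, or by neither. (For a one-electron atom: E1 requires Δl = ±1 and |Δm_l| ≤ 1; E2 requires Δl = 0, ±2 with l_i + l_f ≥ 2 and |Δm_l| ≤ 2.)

neither

Δl = 3 − 3 = +0; l_i + l_f = 6.
Δm_l = +6.
E1 (Δl = ±1, |Δm_l| ≤ 1): not satisfied.
E2 (Δl = 0,±2, l_i+l_f ≥ 2, |Δm_l| ≤ 2): not satisfied.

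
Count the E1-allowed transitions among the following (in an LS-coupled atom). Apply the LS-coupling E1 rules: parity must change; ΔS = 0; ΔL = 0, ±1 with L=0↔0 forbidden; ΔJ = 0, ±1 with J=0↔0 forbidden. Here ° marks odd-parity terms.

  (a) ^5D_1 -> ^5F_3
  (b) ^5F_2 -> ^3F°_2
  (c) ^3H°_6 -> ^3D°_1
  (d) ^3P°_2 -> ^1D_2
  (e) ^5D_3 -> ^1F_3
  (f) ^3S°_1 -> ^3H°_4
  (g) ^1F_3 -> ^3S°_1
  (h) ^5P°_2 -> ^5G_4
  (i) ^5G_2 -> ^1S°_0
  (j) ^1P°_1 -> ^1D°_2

(a) forbidden (parity, ΔJ fail)
(b) forbidden (ΔS fails)
(c) forbidden (parity, ΔL, ΔJ fail)
(d) forbidden (ΔS fails)
(e) forbidden (parity, ΔS fail)
(f) forbidden (parity, ΔL, ΔJ fail)
(g) forbidden (ΔS, ΔL, ΔJ fail)
(h) forbidden (ΔL, ΔJ fail)
(i) forbidden (ΔS, ΔL, ΔJ fail)
(j) forbidden (parity fails)
Total allowed: 0 of 10.

0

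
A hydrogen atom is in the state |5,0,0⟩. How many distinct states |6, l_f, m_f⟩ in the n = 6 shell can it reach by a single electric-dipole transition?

E1 requires Δl = ±1, so l_f ∈ {-1, 1}; with 0 ≤ l_f ≤ n_f−1 = 5, the allowed l_f values are {1}.
For l_f = 1: m_f ∈ {m_i−1, m_i, m_i+1} ∩ [−1, 1] = {-1, 0, 1} → 3 states.
Total: 3.

3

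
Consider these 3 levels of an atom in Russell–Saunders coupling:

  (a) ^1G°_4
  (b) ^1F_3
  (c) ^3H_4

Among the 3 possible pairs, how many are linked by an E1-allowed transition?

1

(a)–(b): allowed.
(a)–(c): forbidden (ΔS).
(b)–(c): forbidden (parity, ΔS, ΔL).
Allowed pairs: 1 of 3.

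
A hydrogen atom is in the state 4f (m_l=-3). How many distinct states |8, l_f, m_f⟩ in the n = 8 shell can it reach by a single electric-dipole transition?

E1 requires Δl = ±1, so l_f ∈ {2, 4}; with 0 ≤ l_f ≤ n_f−1 = 7, the allowed l_f values are {2, 4}.
For l_f = 2: m_f ∈ {m_i−1, m_i, m_i+1} ∩ [−2, 2] = {-2} → 1 state.
For l_f = 4: m_f ∈ {m_i−1, m_i, m_i+1} ∩ [−4, 4] = {-4, -3, -2} → 3 states.
Total: 4.

4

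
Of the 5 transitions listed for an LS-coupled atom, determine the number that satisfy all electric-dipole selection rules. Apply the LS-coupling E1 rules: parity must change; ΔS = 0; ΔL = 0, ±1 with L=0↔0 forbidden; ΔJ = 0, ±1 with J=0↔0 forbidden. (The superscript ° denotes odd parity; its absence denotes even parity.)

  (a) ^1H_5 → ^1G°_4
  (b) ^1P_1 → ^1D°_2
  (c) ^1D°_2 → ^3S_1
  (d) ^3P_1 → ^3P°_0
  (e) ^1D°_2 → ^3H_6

(a) allowed
(b) allowed
(c) forbidden (ΔS, ΔL fail)
(d) allowed
(e) forbidden (ΔS, ΔL, ΔJ fail)
Total allowed: 3 of 5.

3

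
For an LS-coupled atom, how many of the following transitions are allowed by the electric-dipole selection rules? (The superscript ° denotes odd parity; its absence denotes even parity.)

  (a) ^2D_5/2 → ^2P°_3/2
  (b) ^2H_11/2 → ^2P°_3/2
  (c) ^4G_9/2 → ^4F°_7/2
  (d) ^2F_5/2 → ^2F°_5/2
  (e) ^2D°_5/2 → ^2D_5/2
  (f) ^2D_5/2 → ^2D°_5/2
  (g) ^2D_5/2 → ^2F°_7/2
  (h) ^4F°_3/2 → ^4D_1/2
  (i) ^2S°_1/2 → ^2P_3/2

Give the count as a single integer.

(a) allowed
(b) forbidden (ΔL, ΔJ fail)
(c) allowed
(d) allowed
(e) allowed
(f) allowed
(g) allowed
(h) allowed
(i) allowed
Total allowed: 8 of 9.

8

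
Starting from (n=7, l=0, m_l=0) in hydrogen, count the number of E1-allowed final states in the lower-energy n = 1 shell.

0

E1 requires l_f ∈ {-1, 1}, but neither lies in [0, 0], so no final state is reachable.
Total: 0.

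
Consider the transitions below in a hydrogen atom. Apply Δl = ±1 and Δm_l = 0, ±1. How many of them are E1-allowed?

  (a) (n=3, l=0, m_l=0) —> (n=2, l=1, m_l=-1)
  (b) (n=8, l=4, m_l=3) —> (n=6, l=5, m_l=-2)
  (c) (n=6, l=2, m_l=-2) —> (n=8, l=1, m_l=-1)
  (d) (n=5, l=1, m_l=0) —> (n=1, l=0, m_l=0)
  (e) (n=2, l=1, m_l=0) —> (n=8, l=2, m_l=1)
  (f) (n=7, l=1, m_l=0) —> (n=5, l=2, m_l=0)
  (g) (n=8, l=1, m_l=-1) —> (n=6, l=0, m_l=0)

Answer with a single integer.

6

(a) allowed
(b) forbidden — Δm_l = -5 (E1 requires Δm_l = 0, ±1)
(c) allowed
(d) allowed
(e) allowed
(f) allowed
(g) allowed
Total allowed: 6 of 7.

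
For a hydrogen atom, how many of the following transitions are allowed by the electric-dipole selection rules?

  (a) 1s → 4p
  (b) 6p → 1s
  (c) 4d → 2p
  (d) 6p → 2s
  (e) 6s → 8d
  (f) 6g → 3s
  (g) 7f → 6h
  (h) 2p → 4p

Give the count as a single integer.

(a) allowed
(b) allowed
(c) allowed
(d) allowed
(e) forbidden — Δl = +2 (E1 requires Δl = ±1)
(f) forbidden — Δl = -4 (E1 requires Δl = ±1)
(g) forbidden — Δl = +2 (E1 requires Δl = ±1)
(h) forbidden — Δl = +0 (E1 requires Δl = ±1)
Total allowed: 4 of 8.

4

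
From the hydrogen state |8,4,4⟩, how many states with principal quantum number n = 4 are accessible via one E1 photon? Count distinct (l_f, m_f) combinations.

1

E1 requires Δl = ±1, so l_f ∈ {3, 5}; with 0 ≤ l_f ≤ n_f−1 = 3, the allowed l_f values are {3}.
For l_f = 3: m_f ∈ {m_i−1, m_i, m_i+1} ∩ [−3, 3] = {3} → 1 state.
Total: 1.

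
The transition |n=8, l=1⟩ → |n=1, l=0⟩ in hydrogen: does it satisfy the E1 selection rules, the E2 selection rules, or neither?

E1

Δl = 0 − 1 = -1; l_i + l_f = 1.
E1 (Δl = ±1): satisfied.
E2 (Δl = 0,±2, l_i+l_f ≥ 2): not satisfied.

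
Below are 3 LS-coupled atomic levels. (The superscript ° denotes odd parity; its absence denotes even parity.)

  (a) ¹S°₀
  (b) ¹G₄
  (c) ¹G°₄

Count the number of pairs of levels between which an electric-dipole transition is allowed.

1

(a)–(b): forbidden (ΔL, ΔJ).
(a)–(c): forbidden (parity, ΔL, ΔJ).
(b)–(c): allowed.
Allowed pairs: 1 of 3.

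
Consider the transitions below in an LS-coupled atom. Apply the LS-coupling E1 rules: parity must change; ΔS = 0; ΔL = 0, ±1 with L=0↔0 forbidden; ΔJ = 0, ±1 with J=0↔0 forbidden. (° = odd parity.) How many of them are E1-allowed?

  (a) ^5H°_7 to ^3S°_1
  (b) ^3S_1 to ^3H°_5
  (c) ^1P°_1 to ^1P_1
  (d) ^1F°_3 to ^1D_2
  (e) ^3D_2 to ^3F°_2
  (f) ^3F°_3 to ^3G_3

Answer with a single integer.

4

(a) forbidden (parity, ΔS, ΔL, ΔJ fail)
(b) forbidden (ΔL, ΔJ fail)
(c) allowed
(d) allowed
(e) allowed
(f) allowed
Total allowed: 4 of 6.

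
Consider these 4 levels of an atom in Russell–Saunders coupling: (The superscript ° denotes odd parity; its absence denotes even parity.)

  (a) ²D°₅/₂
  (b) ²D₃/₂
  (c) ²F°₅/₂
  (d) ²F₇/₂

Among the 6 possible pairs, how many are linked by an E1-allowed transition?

(a)–(b): allowed.
(a)–(c): forbidden (parity).
(a)–(d): allowed.
(b)–(c): allowed.
(b)–(d): forbidden (parity, ΔJ).
(c)–(d): allowed.
Allowed pairs: 4 of 6.

4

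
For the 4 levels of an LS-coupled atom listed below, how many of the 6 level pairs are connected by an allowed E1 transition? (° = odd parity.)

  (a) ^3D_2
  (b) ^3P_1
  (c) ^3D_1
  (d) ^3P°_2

(a)–(b): forbidden (parity).
(a)–(c): forbidden (parity).
(a)–(d): allowed.
(b)–(c): forbidden (parity).
(b)–(d): allowed.
(c)–(d): allowed.
Allowed pairs: 3 of 6.

3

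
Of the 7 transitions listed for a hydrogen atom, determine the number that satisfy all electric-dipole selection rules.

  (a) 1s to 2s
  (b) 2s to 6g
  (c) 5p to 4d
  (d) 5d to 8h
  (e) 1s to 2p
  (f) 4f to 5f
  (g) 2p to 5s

3

(a) forbidden — Δl = +0 (E1 requires Δl = ±1)
(b) forbidden — Δl = +4 (E1 requires Δl = ±1)
(c) allowed
(d) forbidden — Δl = +3 (E1 requires Δl = ±1)
(e) allowed
(f) forbidden — Δl = +0 (E1 requires Δl = ±1)
(g) allowed
Total allowed: 3 of 7.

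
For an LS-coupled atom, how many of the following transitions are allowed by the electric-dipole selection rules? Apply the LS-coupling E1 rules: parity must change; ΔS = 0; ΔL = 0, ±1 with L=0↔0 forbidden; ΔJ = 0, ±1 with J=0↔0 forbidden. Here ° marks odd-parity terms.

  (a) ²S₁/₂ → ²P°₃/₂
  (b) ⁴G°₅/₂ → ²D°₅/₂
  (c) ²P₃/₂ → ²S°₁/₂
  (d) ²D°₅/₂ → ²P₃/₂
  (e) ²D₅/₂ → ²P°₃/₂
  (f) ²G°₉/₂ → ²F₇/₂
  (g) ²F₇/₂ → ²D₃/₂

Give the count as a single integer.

5

(a) allowed
(b) forbidden (parity, ΔS, ΔL fail)
(c) allowed
(d) allowed
(e) allowed
(f) allowed
(g) forbidden (parity, ΔJ fail)
Total allowed: 5 of 7.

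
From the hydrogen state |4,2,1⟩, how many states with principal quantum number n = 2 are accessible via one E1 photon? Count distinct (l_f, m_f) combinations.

E1 requires Δl = ±1, so l_f ∈ {1, 3}; with 0 ≤ l_f ≤ n_f−1 = 1, the allowed l_f values are {1}.
For l_f = 1: m_f ∈ {m_i−1, m_i, m_i+1} ∩ [−1, 1] = {0, 1} → 2 states.
Total: 2.

2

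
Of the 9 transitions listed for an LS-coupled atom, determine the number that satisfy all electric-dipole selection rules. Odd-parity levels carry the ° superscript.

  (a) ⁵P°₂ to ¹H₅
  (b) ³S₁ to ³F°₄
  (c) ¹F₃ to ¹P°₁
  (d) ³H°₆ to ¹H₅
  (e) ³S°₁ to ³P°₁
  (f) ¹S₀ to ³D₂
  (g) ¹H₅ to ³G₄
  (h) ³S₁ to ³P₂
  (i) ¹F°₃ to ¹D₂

(a) forbidden (ΔS, ΔL, ΔJ fail)
(b) forbidden (ΔL, ΔJ fail)
(c) forbidden (ΔL, ΔJ fail)
(d) forbidden (ΔS fails)
(e) forbidden (parity fails)
(f) forbidden (parity, ΔS, ΔL, ΔJ fail)
(g) forbidden (parity, ΔS fail)
(h) forbidden (parity fails)
(i) allowed
Total allowed: 1 of 9.

1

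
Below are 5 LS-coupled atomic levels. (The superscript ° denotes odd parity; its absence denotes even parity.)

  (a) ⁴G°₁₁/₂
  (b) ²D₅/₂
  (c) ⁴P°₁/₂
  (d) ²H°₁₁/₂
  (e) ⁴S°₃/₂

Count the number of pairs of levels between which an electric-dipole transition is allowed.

(a)–(b): forbidden (ΔS, ΔL, ΔJ).
(a)–(c): forbidden (parity, ΔL, ΔJ).
(a)–(d): forbidden (parity, ΔS).
(a)–(e): forbidden (parity, ΔL, ΔJ).
(b)–(c): forbidden (ΔS, ΔJ).
(b)–(d): forbidden (ΔL, ΔJ).
(b)–(e): forbidden (ΔS, ΔL).
(c)–(d): forbidden (parity, ΔS, ΔL, ΔJ).
(c)–(e): forbidden (parity).
(d)–(e): forbidden (parity, ΔS, ΔL, ΔJ).
Allowed pairs: 0 of 10.

0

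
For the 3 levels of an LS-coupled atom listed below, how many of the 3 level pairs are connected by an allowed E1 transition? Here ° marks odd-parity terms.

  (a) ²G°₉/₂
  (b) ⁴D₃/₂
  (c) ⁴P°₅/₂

(a)–(b): forbidden (ΔS, ΔL, ΔJ).
(a)–(c): forbidden (parity, ΔS, ΔL, ΔJ).
(b)–(c): allowed.
Allowed pairs: 1 of 3.

1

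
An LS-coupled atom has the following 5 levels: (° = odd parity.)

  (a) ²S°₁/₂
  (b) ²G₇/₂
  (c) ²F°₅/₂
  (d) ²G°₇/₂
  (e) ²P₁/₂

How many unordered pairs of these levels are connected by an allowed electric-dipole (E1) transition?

3

(a)–(b): forbidden (ΔL, ΔJ).
(a)–(c): forbidden (parity, ΔL, ΔJ).
(a)–(d): forbidden (parity, ΔL, ΔJ).
(a)–(e): allowed.
(b)–(c): allowed.
(b)–(d): allowed.
(b)–(e): forbidden (parity, ΔL, ΔJ).
(c)–(d): forbidden (parity).
(c)–(e): forbidden (ΔL, ΔJ).
(d)–(e): forbidden (ΔL, ΔJ).
Allowed pairs: 3 of 10.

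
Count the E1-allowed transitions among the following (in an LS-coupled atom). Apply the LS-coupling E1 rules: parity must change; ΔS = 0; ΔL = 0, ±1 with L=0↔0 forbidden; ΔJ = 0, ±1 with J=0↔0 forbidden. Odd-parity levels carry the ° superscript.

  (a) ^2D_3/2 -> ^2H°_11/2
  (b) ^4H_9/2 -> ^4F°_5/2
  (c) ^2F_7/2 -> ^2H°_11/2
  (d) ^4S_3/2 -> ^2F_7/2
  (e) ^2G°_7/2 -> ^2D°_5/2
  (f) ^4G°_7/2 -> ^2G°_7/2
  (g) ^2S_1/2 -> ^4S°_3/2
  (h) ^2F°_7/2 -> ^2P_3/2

(a) forbidden (ΔL, ΔJ fail)
(b) forbidden (ΔL, ΔJ fail)
(c) forbidden (ΔL, ΔJ fail)
(d) forbidden (parity, ΔS, ΔL, ΔJ fail)
(e) forbidden (parity, ΔL fail)
(f) forbidden (parity, ΔS fail)
(g) forbidden (ΔS, ΔL fail)
(h) forbidden (ΔL, ΔJ fail)
Total allowed: 0 of 8.

0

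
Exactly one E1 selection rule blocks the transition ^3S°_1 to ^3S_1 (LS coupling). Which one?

the L=0 ↔ L=0 exclusion

Parity must change: odd → even — ✓.
ΔS = 0: S: 1 → 1 — ✓.
ΔL = 0, ±1 (not L=0↔0): L: 0 → 0, ΔL = +0 — ✗.
ΔJ = 0, ±1 (not J=0↔0): J: 1 → 1, ΔJ = +0 — ✓.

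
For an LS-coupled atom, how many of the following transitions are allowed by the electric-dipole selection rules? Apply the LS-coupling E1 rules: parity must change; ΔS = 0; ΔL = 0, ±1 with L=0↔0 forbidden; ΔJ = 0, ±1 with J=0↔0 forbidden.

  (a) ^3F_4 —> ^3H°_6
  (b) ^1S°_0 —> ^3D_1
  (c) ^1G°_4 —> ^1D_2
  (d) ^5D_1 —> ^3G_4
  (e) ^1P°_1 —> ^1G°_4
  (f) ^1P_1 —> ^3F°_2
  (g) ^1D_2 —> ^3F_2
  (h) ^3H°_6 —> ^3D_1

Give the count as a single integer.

0

(a) forbidden (ΔL, ΔJ fail)
(b) forbidden (ΔS, ΔL fail)
(c) forbidden (ΔL, ΔJ fail)
(d) forbidden (parity, ΔS, ΔL, ΔJ fail)
(e) forbidden (parity, ΔL, ΔJ fail)
(f) forbidden (ΔS, ΔL fail)
(g) forbidden (parity, ΔS fail)
(h) forbidden (ΔL, ΔJ fail)
Total allowed: 0 of 8.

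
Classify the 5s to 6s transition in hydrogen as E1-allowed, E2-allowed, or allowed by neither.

neither

Δl = 0 − 0 = +0; l_i + l_f = 0.
E1 (Δl = ±1): not satisfied.
E2 (Δl = 0,±2, l_i+l_f ≥ 2): not satisfied.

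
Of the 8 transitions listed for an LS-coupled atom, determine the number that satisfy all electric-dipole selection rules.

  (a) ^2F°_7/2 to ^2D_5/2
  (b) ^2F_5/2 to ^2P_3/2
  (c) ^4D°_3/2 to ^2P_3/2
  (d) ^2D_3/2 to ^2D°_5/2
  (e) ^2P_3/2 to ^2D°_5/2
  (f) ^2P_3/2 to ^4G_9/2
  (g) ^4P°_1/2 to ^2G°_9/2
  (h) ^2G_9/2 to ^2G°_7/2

(a) allowed
(b) forbidden (parity, ΔL fail)
(c) forbidden (ΔS fails)
(d) allowed
(e) allowed
(f) forbidden (parity, ΔS, ΔL, ΔJ fail)
(g) forbidden (parity, ΔS, ΔL, ΔJ fail)
(h) allowed
Total allowed: 4 of 8.

4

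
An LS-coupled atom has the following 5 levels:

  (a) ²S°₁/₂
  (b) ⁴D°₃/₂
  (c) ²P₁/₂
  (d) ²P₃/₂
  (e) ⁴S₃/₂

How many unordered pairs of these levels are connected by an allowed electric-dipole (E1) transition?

2

(a)–(b): forbidden (parity, ΔS, ΔL).
(a)–(c): allowed.
(a)–(d): allowed.
(a)–(e): forbidden (ΔS, ΔL).
(b)–(c): forbidden (ΔS).
(b)–(d): forbidden (ΔS).
(b)–(e): forbidden (ΔL).
(c)–(d): forbidden (parity).
(c)–(e): forbidden (parity, ΔS).
(d)–(e): forbidden (parity, ΔS).
Allowed pairs: 2 of 10.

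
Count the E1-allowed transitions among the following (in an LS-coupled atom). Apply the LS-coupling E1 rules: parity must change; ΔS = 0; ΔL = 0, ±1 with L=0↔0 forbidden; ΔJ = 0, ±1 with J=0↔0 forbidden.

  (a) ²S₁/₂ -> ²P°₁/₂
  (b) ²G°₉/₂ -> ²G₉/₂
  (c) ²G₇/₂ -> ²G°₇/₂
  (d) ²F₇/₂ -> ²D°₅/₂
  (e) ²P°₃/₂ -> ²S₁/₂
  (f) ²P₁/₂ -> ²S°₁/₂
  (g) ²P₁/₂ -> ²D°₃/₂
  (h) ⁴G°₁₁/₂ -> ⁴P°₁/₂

(a) allowed
(b) allowed
(c) allowed
(d) allowed
(e) allowed
(f) allowed
(g) allowed
(h) forbidden (parity, ΔL, ΔJ fail)
Total allowed: 7 of 8.

7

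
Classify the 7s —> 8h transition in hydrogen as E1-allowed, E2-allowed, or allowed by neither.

Δl = 5 − 0 = +5; l_i + l_f = 5.
E1 (Δl = ±1): not satisfied.
E2 (Δl = 0,±2, l_i+l_f ≥ 2): not satisfied.

neither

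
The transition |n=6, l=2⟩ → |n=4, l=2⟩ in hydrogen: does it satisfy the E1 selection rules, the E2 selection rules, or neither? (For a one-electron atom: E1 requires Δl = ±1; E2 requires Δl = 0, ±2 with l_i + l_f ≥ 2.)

E2

Δl = 2 − 2 = +0; l_i + l_f = 4.
E1 (Δl = ±1): not satisfied.
E2 (Δl = 0,±2, l_i+l_f ≥ 2): satisfied.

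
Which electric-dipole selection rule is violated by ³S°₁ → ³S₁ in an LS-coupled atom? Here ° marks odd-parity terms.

Reading off the term symbols: S 1→1, L 0→0, J 1→1, parity odd→even.
Parity must change: odd → even — ✓.
ΔS = 0: S: 1 → 1 — ✓.
ΔL = 0, ±1 (not L=0↔0): L: 0 → 0, ΔL = +0 — ✗.
ΔJ = 0, ±1 (not J=0↔0): J: 1 → 1, ΔJ = +0 — ✓.

the L=0 ↔ L=0 exclusion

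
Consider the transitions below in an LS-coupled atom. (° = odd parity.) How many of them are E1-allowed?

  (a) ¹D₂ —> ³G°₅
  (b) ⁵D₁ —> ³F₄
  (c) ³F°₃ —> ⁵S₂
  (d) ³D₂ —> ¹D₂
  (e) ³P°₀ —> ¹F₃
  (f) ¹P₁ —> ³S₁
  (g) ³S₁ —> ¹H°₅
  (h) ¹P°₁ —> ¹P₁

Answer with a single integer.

(a) forbidden (ΔS, ΔL, ΔJ fail)
(b) forbidden (parity, ΔS, ΔJ fail)
(c) forbidden (ΔS, ΔL fail)
(d) forbidden (parity, ΔS fail)
(e) forbidden (ΔS, ΔL, ΔJ fail)
(f) forbidden (parity, ΔS fail)
(g) forbidden (ΔS, ΔL, ΔJ fail)
(h) allowed
Total allowed: 1 of 8.

1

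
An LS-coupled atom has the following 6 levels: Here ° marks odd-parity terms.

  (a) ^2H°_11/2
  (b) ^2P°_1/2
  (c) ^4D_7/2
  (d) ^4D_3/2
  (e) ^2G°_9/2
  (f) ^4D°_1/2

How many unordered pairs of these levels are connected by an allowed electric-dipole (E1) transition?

(a)–(b): forbidden (parity, ΔL, ΔJ).
(a)–(c): forbidden (ΔS, ΔL, ΔJ).
(a)–(d): forbidden (ΔS, ΔL, ΔJ).
(a)–(e): forbidden (parity).
(a)–(f): forbidden (parity, ΔS, ΔL, ΔJ).
(b)–(c): forbidden (ΔS, ΔJ).
(b)–(d): forbidden (ΔS).
(b)–(e): forbidden (parity, ΔL, ΔJ).
(b)–(f): forbidden (parity, ΔS).
(c)–(d): forbidden (parity, ΔJ).
(c)–(e): forbidden (ΔS, ΔL).
(c)–(f): forbidden (ΔJ).
(d)–(e): forbidden (ΔS, ΔL, ΔJ).
(d)–(f): allowed.
(e)–(f): forbidden (parity, ΔS, ΔL, ΔJ).
Allowed pairs: 1 of 15.

1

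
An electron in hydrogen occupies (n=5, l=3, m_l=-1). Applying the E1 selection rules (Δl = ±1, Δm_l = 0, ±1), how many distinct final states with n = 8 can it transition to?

6

E1 requires Δl = ±1, so l_f ∈ {2, 4}; with 0 ≤ l_f ≤ n_f−1 = 7, the allowed l_f values are {2, 4}.
For l_f = 2: m_f ∈ {m_i−1, m_i, m_i+1} ∩ [−2, 2] = {-2, -1, 0} → 3 states.
For l_f = 4: m_f ∈ {m_i−1, m_i, m_i+1} ∩ [−4, 4] = {-2, -1, 0} → 3 states.
Total: 6.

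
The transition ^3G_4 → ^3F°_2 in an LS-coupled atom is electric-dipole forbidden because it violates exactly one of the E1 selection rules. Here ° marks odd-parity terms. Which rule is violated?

the ΔJ = 0, ±1 rule

Initial level: S=1, L=4, J=4, parity even. Final level: S=1, L=3, J=2, parity odd.
Parity must change: even → odd — ok.
ΔS = 0: S: 1 → 1 — ok.
ΔL = 0, ±1 (not L=0↔0): L: 4 → 3, ΔL = -1 — ok.
ΔJ = 0, ±1 (not J=0↔0): J: 4 → 2, ΔJ = -2 — fails.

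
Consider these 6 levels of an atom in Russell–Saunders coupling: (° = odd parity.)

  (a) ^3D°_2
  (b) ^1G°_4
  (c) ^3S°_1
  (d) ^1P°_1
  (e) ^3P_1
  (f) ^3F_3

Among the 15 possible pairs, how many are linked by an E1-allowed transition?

(a)–(b): forbidden (parity, ΔS, ΔL, ΔJ).
(a)–(c): forbidden (parity, ΔL).
(a)–(d): forbidden (parity, ΔS).
(a)–(e): allowed.
(a)–(f): allowed.
(b)–(c): forbidden (parity, ΔS, ΔL, ΔJ).
(b)–(d): forbidden (parity, ΔL, ΔJ).
(b)–(e): forbidden (ΔS, ΔL, ΔJ).
(b)–(f): forbidden (ΔS).
(c)–(d): forbidden (parity, ΔS).
(c)–(e): allowed.
(c)–(f): forbidden (ΔL, ΔJ).
(d)–(e): forbidden (ΔS).
(d)–(f): forbidden (ΔS, ΔL, ΔJ).
(e)–(f): forbidden (parity, ΔL, ΔJ).
Allowed pairs: 3 of 15.

3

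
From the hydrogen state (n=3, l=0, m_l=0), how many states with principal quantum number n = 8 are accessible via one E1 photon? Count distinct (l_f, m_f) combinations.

E1 requires Δl = ±1, so l_f ∈ {-1, 1}; with 0 ≤ l_f ≤ n_f−1 = 7, the allowed l_f values are {1}.
For l_f = 1: m_f ∈ {m_i−1, m_i, m_i+1} ∩ [−1, 1] = {-1, 0, 1} → 3 states.
Total: 3.

3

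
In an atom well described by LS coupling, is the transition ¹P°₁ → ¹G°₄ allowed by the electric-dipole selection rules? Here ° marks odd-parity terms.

forbidden

Parity must change: odd → odd — ✗.
ΔL = 0, ±1 (not L=0↔0): L: 1 → 4, ΔL = +3 — ✗.
ΔS = 0: S: 0 → 0 — ✓.
ΔJ = 0, ±1 (not J=0↔0): J: 1 → 4, ΔJ = +3 — ✗.
Rule(s) violated: parity, ΔL, ΔJ.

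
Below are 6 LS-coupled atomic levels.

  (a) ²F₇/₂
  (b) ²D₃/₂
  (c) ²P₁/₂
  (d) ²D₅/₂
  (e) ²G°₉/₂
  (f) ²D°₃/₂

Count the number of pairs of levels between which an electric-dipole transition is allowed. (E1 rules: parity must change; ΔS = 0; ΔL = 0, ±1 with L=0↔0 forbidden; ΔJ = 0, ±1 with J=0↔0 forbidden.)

4

(a)–(b): forbidden (parity, ΔJ).
(a)–(c): forbidden (parity, ΔL, ΔJ).
(a)–(d): forbidden (parity).
(a)–(e): allowed.
(a)–(f): forbidden (ΔJ).
(b)–(c): forbidden (parity).
(b)–(d): forbidden (parity).
(b)–(e): forbidden (ΔL, ΔJ).
(b)–(f): allowed.
(c)–(d): forbidden (parity, ΔJ).
(c)–(e): forbidden (ΔL, ΔJ).
(c)–(f): allowed.
(d)–(e): forbidden (ΔL, ΔJ).
(d)–(f): allowed.
(e)–(f): forbidden (parity, ΔL, ΔJ).
Allowed pairs: 4 of 15.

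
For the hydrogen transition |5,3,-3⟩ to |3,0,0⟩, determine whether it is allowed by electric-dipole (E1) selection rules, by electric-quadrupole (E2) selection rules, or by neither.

Δl = 0 − 3 = -3; l_i + l_f = 3.
Δm_l = +3.
E1 (Δl = ±1, |Δm_l| ≤ 1): not satisfied.
E2 (Δl = 0,±2, l_i+l_f ≥ 2, |Δm_l| ≤ 2): not satisfied.

neither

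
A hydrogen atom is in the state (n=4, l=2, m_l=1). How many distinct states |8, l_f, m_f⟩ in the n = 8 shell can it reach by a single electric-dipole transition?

E1 requires Δl = ±1, so l_f ∈ {1, 3}; with 0 ≤ l_f ≤ n_f−1 = 7, the allowed l_f values are {1, 3}.
For l_f = 1: m_f ∈ {m_i−1, m_i, m_i+1} ∩ [−1, 1] = {0, 1} → 2 states.
For l_f = 3: m_f ∈ {m_i−1, m_i, m_i+1} ∩ [−3, 3] = {0, 1, 2} → 3 states.
Total: 5.

5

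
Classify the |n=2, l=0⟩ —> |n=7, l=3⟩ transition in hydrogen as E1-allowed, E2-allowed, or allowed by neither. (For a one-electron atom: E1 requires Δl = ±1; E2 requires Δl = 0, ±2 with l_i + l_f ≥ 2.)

neither

Δl = 3 − 0 = +3; l_i + l_f = 3.
E1 (Δl = ±1): not satisfied.
E2 (Δl = 0,±2, l_i+l_f ≥ 2): not satisfied.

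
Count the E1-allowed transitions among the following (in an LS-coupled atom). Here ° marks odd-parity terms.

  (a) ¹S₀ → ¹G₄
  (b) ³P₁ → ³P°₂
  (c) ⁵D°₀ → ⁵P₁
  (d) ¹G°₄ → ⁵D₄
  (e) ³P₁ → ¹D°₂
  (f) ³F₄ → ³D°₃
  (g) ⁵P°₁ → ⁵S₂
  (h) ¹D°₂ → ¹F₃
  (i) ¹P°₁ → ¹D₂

(a) forbidden (parity, ΔL, ΔJ fail)
(b) allowed
(c) allowed
(d) forbidden (ΔS, ΔL fail)
(e) forbidden (ΔS fails)
(f) allowed
(g) allowed
(h) allowed
(i) allowed
Total allowed: 6 of 9.

6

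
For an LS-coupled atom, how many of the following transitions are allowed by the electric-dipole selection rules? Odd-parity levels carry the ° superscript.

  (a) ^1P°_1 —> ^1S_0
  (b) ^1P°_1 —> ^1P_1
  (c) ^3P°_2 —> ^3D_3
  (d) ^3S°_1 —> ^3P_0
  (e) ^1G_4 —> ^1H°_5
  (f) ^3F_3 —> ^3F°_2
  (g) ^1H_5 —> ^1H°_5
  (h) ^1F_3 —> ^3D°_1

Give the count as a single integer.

(a) allowed
(b) allowed
(c) allowed
(d) allowed
(e) allowed
(f) allowed
(g) allowed
(h) forbidden (ΔS, ΔJ fail)
Total allowed: 7 of 8.

7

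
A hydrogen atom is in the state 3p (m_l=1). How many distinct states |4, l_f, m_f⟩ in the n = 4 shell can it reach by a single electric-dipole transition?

E1 requires Δl = ±1, so l_f ∈ {0, 2}; with 0 ≤ l_f ≤ n_f−1 = 3, the allowed l_f values are {0, 2}.
For l_f = 0: m_f ∈ {m_i−1, m_i, m_i+1} ∩ [−0, 0] = {0} → 1 state.
For l_f = 2: m_f ∈ {m_i−1, m_i, m_i+1} ∩ [−2, 2] = {0, 1, 2} → 3 states.
Total: 4.

4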